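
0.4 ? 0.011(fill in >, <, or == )>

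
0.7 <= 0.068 False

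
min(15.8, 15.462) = 15.462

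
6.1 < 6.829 True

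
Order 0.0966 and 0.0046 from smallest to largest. 0.0046, 0.0966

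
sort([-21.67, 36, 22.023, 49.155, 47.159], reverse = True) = [49.155, 47.159, 36, 22.023, -21.67]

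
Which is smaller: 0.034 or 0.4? 0.034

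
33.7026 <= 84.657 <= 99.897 True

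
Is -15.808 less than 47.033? Yes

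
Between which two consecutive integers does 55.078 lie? 55 and 56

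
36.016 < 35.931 False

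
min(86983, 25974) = 25974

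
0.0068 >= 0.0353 False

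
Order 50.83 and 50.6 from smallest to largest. 50.6, 50.83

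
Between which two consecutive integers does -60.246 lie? -61 and -60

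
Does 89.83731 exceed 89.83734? No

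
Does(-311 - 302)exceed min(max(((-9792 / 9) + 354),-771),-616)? Yes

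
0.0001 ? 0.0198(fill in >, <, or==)<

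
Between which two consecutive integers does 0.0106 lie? 0 and 1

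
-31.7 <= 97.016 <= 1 False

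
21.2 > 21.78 False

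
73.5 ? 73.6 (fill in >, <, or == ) <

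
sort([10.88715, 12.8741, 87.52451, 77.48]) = [10.88715, 12.8741, 77.48, 87.52451]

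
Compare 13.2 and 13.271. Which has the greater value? 13.271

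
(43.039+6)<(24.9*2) True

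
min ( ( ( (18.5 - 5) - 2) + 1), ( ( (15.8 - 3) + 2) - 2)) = 12.5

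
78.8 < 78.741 False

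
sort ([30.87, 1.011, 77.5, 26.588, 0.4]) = [0.4, 1.011, 26.588, 30.87, 77.5]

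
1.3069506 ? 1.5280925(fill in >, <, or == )<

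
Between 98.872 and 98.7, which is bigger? 98.872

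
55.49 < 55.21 False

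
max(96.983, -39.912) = 96.983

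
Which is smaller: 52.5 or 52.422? 52.422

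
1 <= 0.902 False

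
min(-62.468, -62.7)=-62.7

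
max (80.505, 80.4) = 80.505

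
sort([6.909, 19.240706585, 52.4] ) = [6.909, 19.240706585, 52.4]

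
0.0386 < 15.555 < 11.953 False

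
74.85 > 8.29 True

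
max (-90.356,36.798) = 36.798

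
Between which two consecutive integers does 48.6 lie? 48 and 49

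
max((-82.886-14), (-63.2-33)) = -96.2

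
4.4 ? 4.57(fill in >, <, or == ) <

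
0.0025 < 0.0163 True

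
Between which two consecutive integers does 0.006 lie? 0 and 1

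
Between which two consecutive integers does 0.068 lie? 0 and 1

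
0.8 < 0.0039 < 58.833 False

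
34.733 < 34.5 False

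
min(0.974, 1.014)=0.974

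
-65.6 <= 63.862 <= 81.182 True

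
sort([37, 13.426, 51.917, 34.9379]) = [13.426, 34.9379, 37, 51.917]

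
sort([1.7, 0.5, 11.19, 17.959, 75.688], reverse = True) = [75.688, 17.959, 11.19, 1.7, 0.5]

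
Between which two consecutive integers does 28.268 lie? 28 and 29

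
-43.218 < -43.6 False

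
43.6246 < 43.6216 False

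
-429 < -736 False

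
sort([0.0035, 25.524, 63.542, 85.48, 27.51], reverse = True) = [85.48, 63.542, 27.51, 25.524, 0.0035]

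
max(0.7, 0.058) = 0.7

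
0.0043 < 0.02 True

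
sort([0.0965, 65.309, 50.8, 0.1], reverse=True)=[65.309, 50.8, 0.1, 0.0965]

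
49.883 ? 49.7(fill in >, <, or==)>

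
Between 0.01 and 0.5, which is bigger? 0.5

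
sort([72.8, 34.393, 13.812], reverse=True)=[72.8, 34.393, 13.812]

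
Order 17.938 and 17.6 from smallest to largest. 17.6, 17.938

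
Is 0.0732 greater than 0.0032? Yes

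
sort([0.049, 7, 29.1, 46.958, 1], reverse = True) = [46.958, 29.1, 7, 1, 0.049]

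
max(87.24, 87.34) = 87.34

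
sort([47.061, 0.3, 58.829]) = [0.3, 47.061, 58.829]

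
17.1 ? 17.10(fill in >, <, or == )==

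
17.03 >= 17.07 False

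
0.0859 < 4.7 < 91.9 True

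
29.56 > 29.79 False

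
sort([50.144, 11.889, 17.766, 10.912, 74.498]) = [10.912, 11.889, 17.766, 50.144, 74.498]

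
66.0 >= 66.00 True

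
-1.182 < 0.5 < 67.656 True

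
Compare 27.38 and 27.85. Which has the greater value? 27.85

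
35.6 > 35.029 True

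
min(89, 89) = 89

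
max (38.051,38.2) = 38.2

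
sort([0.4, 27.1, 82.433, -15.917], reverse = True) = [82.433, 27.1, 0.4, -15.917]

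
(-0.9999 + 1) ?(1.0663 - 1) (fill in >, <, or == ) <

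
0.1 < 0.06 False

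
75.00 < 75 False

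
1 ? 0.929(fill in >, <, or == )>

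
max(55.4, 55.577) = 55.577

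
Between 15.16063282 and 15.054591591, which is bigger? 15.16063282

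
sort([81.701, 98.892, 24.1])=[24.1, 81.701, 98.892]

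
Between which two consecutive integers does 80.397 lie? 80 and 81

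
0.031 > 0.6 False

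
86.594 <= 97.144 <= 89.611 False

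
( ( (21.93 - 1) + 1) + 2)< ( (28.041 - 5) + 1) True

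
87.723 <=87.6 False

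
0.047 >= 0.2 False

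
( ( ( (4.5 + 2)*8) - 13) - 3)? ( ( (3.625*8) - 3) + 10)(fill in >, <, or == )==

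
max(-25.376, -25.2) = -25.2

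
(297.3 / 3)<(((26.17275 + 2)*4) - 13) True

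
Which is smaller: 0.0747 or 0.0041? 0.0041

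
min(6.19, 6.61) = 6.19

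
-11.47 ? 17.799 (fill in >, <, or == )<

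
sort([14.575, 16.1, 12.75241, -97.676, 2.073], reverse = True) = [16.1, 14.575, 12.75241, 2.073, -97.676]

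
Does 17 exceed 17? No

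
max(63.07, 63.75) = 63.75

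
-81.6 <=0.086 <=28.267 True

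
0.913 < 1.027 True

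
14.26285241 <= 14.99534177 True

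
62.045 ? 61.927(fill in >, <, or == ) >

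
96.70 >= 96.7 True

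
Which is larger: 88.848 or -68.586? 88.848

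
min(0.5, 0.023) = 0.023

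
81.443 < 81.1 False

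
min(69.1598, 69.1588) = 69.1588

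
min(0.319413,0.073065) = 0.073065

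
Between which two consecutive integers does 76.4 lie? 76 and 77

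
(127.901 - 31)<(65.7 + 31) False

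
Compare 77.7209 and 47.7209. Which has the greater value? 77.7209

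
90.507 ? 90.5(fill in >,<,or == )>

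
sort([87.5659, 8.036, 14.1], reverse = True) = [87.5659, 14.1, 8.036]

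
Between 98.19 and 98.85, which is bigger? 98.85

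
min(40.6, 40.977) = 40.6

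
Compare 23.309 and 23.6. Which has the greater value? 23.6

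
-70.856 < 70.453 True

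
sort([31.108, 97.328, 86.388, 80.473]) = [31.108, 80.473, 86.388, 97.328]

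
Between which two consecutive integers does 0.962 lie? 0 and 1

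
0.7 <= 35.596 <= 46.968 True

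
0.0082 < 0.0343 True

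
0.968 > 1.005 False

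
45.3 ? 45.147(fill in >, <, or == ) >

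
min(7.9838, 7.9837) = 7.9837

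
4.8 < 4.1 False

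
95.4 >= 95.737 False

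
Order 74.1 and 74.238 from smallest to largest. 74.1, 74.238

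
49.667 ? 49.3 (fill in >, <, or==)>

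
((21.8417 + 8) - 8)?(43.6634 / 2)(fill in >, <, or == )>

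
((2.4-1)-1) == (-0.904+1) False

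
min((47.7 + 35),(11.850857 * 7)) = 82.7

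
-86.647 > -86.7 True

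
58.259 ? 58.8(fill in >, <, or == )<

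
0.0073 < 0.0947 True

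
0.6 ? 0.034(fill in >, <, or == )>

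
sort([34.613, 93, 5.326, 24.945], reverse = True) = [93, 34.613, 24.945, 5.326]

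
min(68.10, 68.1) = 68.10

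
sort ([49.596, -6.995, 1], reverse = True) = [49.596, 1, -6.995]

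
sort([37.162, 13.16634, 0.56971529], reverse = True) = [37.162, 13.16634, 0.56971529]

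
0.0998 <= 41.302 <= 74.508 True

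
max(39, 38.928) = 39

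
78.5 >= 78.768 False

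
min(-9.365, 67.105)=-9.365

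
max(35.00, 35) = 35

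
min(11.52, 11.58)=11.52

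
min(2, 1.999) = 1.999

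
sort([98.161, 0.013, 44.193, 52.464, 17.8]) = [0.013, 17.8, 44.193, 52.464, 98.161]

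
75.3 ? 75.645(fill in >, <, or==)<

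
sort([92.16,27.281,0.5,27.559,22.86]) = [0.5,22.86,27.281,27.559,92.16]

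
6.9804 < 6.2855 False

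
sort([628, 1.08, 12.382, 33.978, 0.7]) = [0.7, 1.08, 12.382, 33.978, 628]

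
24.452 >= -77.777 True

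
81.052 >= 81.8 False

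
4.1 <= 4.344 True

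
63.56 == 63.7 False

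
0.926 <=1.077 True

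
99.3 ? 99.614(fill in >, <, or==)<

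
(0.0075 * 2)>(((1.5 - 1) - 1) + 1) False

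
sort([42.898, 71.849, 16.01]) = [16.01, 42.898, 71.849]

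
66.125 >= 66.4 False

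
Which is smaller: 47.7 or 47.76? 47.7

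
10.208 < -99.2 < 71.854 False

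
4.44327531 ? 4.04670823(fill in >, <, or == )>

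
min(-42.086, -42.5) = -42.5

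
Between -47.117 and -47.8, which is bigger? -47.117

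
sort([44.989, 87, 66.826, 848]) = [44.989, 66.826, 87, 848]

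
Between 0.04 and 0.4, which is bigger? 0.4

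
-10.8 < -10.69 True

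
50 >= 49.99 True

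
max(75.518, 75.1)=75.518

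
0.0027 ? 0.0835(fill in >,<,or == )<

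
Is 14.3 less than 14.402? Yes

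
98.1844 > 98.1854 False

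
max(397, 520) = 520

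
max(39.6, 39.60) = 39.60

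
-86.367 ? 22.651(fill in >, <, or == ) <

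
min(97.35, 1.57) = 1.57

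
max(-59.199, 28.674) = 28.674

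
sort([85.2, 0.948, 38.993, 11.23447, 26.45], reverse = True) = [85.2, 38.993, 26.45, 11.23447, 0.948]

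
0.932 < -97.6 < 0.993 False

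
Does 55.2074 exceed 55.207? Yes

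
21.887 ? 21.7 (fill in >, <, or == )>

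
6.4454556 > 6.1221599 True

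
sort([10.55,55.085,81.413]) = [10.55,55.085,81.413]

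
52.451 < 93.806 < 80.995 False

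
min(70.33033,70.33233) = 70.33033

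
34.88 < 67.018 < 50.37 False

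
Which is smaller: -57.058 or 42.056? -57.058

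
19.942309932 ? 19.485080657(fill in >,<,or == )>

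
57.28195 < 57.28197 True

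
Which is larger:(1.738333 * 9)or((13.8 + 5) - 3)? ((13.8 + 5) - 3)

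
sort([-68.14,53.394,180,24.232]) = [-68.14,24.232,53.394,180]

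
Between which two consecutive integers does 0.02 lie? 0 and 1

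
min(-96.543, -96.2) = -96.543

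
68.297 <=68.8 True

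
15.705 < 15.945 True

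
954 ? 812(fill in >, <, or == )>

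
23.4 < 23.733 True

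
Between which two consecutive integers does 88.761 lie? 88 and 89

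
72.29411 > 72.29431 False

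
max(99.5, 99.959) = 99.959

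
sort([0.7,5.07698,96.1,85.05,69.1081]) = [0.7,5.07698,69.1081,85.05,96.1]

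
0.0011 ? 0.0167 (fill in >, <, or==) <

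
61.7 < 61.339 False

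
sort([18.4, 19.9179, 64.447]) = [18.4, 19.9179, 64.447]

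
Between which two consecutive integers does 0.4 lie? 0 and 1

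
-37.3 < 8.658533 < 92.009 True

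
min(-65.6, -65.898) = -65.898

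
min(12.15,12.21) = 12.15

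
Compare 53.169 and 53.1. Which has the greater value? 53.169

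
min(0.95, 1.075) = 0.95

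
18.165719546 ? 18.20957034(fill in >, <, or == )<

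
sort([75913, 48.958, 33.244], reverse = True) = [75913, 48.958, 33.244]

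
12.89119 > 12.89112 True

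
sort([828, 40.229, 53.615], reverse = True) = [828, 53.615, 40.229]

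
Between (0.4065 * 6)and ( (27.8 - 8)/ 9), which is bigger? (0.4065 * 6)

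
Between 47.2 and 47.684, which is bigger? 47.684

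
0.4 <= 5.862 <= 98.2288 True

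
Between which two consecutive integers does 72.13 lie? 72 and 73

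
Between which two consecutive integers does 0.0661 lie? 0 and 1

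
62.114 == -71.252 False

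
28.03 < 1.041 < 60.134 False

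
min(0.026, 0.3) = 0.026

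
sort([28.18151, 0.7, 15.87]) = [0.7, 15.87, 28.18151]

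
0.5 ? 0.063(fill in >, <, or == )>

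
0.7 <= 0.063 False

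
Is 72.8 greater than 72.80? No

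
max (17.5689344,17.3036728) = 17.5689344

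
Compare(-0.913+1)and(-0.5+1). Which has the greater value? (-0.5+1)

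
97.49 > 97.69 False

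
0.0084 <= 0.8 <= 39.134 True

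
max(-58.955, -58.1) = -58.1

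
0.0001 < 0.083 True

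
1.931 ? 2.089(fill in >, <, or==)<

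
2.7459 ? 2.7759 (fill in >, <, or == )<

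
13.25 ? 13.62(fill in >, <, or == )<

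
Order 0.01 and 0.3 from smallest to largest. 0.01, 0.3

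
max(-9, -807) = -9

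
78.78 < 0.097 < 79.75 False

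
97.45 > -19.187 True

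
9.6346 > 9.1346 True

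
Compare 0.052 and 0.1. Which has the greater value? 0.1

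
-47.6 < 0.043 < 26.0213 True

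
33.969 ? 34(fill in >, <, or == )<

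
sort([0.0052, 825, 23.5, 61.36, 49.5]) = [0.0052, 23.5, 49.5, 61.36, 825]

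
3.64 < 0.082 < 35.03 False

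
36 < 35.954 False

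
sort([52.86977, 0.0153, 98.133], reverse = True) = [98.133, 52.86977, 0.0153]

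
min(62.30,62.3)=62.30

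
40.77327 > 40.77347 False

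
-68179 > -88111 True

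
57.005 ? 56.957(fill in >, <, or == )>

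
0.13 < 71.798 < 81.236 True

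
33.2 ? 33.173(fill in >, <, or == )>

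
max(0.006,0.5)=0.5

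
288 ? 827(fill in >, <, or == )<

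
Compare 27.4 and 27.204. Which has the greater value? 27.4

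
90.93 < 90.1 False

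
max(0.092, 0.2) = 0.2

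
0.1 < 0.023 False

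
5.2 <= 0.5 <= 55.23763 False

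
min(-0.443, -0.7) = -0.7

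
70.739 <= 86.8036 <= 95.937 True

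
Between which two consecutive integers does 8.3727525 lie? 8 and 9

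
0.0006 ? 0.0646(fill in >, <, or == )<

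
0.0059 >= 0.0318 False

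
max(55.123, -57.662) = 55.123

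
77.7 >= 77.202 True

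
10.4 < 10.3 False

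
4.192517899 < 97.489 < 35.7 False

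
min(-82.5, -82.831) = -82.831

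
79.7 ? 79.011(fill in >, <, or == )>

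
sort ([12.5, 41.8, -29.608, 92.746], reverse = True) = [92.746, 41.8, 12.5, -29.608]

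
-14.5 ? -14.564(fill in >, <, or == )>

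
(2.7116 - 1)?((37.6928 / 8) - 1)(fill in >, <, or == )<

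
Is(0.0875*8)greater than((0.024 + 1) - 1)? Yes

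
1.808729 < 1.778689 False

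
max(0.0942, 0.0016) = 0.0942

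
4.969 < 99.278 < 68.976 False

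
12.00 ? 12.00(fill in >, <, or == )==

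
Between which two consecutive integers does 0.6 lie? 0 and 1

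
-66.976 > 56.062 False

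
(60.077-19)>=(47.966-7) True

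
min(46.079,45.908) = 45.908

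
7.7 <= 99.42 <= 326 True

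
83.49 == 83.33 False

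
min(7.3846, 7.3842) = 7.3842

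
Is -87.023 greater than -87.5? Yes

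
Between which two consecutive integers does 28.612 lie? 28 and 29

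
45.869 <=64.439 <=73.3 True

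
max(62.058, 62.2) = 62.2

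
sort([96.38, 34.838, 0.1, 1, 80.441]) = [0.1, 1, 34.838, 80.441, 96.38]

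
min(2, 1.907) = 1.907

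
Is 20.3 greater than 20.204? Yes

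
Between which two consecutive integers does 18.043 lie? 18 and 19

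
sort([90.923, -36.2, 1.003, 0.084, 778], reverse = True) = [778, 90.923, 1.003, 0.084, -36.2]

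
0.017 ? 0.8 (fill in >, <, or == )<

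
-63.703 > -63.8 True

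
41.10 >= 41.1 True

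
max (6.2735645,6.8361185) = 6.8361185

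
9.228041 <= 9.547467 True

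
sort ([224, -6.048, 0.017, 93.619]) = [-6.048, 0.017, 93.619, 224]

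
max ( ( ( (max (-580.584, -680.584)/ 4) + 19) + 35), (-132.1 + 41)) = -91.1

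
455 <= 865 True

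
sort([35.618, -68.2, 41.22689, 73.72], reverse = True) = [73.72, 41.22689, 35.618, -68.2]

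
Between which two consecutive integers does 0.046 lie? 0 and 1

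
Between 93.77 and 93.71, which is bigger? 93.77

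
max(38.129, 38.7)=38.7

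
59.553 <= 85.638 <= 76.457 False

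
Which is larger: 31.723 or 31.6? 31.723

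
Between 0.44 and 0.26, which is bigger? 0.44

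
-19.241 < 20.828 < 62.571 True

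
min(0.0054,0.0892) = 0.0054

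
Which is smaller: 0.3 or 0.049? 0.049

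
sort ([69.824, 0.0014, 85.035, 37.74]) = [0.0014, 37.74, 69.824, 85.035]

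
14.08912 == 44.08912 False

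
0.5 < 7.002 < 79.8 True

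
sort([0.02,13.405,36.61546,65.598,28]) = [0.02,13.405,28,36.61546,65.598]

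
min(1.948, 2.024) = 1.948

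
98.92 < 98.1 False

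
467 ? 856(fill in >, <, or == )<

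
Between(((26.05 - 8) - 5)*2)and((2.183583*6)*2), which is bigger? ((2.183583*6)*2)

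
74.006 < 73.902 False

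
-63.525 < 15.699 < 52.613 True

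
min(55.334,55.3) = 55.3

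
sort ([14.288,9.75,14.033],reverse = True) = [14.288,14.033,9.75]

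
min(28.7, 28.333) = 28.333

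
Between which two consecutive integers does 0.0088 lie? 0 and 1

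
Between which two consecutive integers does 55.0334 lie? 55 and 56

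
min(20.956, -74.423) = -74.423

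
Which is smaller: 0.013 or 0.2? 0.013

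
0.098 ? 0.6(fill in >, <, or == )<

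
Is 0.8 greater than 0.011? Yes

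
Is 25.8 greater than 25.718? Yes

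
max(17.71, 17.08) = 17.71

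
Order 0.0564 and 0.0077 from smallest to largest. 0.0077, 0.0564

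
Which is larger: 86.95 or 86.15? 86.95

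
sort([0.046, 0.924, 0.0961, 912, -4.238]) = [-4.238, 0.046, 0.0961, 0.924, 912]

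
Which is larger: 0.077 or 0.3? 0.3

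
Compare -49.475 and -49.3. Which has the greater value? -49.3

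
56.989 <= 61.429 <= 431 True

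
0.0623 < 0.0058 False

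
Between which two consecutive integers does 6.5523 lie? 6 and 7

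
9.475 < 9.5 True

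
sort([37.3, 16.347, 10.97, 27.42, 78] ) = [10.97, 16.347, 27.42, 37.3, 78]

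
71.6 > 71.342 True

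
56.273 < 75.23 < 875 True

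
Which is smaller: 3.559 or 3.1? 3.1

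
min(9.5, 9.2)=9.2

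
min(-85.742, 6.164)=-85.742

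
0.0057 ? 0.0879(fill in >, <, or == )<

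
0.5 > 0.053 True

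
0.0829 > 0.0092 True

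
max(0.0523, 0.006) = 0.0523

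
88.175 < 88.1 False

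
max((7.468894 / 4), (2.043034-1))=1.8672235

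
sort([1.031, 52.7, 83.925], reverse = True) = [83.925, 52.7, 1.031]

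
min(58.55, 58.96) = 58.55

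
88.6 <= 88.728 True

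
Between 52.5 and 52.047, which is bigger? 52.5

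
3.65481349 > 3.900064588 False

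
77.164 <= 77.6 True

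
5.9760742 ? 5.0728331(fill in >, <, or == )>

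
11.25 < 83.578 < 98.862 True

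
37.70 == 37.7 True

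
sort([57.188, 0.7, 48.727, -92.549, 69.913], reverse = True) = [69.913, 57.188, 48.727, 0.7, -92.549]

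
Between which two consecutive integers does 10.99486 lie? 10 and 11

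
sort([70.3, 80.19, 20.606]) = [20.606, 70.3, 80.19]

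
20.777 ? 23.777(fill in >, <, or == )<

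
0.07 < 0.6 True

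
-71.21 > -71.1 False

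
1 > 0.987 True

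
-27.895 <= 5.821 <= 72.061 True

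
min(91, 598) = 91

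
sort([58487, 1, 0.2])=[0.2, 1, 58487]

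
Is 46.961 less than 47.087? Yes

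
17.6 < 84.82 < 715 True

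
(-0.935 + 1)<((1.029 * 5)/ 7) True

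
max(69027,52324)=69027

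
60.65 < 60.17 False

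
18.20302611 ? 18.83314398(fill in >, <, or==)<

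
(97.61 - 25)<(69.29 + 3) False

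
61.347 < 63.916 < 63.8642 False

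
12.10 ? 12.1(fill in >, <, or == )==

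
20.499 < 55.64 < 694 True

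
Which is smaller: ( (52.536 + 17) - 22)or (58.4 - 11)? (58.4 - 11)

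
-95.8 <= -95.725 True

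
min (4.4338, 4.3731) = 4.3731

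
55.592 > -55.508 True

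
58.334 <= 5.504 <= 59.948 False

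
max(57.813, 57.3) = 57.813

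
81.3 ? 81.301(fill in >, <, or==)<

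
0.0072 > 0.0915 False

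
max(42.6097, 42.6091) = 42.6097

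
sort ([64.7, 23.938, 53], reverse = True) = [64.7, 53, 23.938]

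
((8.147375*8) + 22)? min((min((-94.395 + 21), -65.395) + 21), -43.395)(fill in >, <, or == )>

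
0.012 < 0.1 True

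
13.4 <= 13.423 True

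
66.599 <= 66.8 True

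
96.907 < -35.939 False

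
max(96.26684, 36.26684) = 96.26684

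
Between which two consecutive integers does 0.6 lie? 0 and 1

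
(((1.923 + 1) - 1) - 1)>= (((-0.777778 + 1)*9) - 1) False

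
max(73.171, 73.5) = 73.5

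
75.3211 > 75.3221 False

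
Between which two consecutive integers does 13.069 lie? 13 and 14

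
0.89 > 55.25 False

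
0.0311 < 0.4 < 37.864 True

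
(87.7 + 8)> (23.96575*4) False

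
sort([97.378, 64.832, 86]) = [64.832, 86, 97.378]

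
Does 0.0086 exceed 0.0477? No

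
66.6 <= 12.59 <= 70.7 False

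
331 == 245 False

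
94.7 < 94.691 False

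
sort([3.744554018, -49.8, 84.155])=[-49.8, 3.744554018, 84.155]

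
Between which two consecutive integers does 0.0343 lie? 0 and 1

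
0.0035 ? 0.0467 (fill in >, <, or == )<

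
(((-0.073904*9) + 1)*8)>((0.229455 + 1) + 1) True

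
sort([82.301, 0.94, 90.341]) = [0.94, 82.301, 90.341]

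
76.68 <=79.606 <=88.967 True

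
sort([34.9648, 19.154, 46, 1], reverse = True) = [46, 34.9648, 19.154, 1]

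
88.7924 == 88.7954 False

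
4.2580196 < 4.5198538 True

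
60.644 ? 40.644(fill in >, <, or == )>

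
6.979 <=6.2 False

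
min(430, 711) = 430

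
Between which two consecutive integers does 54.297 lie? 54 and 55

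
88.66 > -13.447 True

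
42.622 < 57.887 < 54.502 False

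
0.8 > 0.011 True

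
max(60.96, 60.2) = 60.96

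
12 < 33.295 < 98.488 True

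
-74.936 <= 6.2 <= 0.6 False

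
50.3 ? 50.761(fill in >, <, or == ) <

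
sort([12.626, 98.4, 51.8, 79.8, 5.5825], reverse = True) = [98.4, 79.8, 51.8, 12.626, 5.5825]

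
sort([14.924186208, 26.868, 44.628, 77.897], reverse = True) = [77.897, 44.628, 26.868, 14.924186208]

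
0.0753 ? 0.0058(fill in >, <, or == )>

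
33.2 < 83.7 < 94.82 True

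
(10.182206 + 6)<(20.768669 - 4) True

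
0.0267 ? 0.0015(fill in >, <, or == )>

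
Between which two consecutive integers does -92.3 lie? -93 and -92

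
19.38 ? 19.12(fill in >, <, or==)>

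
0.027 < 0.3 True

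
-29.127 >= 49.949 False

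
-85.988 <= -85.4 True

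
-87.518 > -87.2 False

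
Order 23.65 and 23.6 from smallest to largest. 23.6, 23.65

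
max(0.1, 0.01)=0.1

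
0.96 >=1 False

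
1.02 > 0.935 True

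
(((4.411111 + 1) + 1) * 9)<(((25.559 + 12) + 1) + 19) False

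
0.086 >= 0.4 False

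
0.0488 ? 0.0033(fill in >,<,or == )>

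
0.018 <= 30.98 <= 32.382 True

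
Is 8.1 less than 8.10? No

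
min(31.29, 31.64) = 31.29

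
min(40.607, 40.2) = 40.2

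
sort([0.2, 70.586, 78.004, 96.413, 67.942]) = [0.2, 67.942, 70.586, 78.004, 96.413]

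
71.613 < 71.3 False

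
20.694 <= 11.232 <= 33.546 False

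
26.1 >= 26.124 False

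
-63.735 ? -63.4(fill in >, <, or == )<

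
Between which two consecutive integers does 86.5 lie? 86 and 87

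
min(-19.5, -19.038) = -19.5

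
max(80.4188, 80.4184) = 80.4188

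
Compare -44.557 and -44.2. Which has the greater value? -44.2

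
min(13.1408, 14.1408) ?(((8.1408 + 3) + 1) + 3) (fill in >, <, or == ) <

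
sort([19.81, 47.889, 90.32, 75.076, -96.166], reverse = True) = [90.32, 75.076, 47.889, 19.81, -96.166]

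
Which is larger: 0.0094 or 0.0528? 0.0528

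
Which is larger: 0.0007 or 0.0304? 0.0304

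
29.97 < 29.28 False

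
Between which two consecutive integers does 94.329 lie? 94 and 95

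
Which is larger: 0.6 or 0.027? 0.6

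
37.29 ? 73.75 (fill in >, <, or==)<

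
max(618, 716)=716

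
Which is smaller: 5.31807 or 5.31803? 5.31803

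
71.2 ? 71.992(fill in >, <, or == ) <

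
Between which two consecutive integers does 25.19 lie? 25 and 26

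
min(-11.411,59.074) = -11.411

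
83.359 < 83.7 True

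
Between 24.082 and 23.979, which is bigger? 24.082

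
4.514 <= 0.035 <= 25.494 False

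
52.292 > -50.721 True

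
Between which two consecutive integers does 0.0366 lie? 0 and 1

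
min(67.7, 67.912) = 67.7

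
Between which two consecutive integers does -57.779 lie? -58 and -57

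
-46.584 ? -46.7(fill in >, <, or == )>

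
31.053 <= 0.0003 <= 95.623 False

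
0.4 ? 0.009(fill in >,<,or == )>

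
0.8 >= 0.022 True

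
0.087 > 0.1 False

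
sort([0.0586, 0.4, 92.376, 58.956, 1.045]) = [0.0586, 0.4, 1.045, 58.956, 92.376]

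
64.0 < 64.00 False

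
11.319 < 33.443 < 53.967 True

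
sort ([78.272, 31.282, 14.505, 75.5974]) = [14.505, 31.282, 75.5974, 78.272]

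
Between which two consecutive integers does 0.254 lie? 0 and 1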